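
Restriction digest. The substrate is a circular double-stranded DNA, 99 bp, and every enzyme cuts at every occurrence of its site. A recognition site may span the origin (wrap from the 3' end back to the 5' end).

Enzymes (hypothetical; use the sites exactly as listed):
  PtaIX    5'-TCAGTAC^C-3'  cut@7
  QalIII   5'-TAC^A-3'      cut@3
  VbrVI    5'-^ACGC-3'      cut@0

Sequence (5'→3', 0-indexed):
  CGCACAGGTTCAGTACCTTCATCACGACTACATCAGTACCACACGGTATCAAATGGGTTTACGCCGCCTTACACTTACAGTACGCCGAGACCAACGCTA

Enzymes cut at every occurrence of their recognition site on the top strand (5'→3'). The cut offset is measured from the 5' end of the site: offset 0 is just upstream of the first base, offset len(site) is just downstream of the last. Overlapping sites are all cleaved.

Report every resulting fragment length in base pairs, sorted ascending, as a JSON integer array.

[3,5,6,8,12,12,15,17,21]

Scan for sites:
  PtaIX TCAGTACC/7: at [9, 32] ⇒ [16, 39]
  QalIII TACA/3: at [28, 69, 75] ⇒ [31, 72, 78]
  VbrVI ACGC/0: at [60, 81, 93, 98] ⇒ [60, 81, 93, 98]

All cut coordinates (distinct, sorted): [16, 31, 39, 60, 72, 78, 81, 93, 98]

Fragment lengths:
  16→31: 15 bp
  31→39: 8 bp
  39→60: 21 bp
  60→72: 12 bp
  72→78: 6 bp
  78→81: 3 bp
  81→93: 12 bp
  93→98: 5 bp
  98→16 (wrap): 99-98+16 = 17 bp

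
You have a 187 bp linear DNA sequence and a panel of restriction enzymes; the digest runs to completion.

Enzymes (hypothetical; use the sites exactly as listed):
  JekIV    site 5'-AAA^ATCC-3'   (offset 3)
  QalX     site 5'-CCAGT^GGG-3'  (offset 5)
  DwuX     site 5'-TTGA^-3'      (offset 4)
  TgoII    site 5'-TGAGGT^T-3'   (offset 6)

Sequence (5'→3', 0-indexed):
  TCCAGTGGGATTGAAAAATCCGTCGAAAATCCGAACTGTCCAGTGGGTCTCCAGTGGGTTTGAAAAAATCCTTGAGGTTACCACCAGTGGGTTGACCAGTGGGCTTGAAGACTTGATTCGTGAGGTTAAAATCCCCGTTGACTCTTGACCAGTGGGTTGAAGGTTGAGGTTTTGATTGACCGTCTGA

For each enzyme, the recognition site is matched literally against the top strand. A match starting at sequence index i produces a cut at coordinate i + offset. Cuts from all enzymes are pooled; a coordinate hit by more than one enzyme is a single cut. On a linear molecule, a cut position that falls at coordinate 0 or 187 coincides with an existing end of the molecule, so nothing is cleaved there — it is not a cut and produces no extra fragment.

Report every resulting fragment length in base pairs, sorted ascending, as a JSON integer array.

[3,3,3,4,4,4,5,5,5,6,7,7,7,7,8,8,8,8,8,8,10,10,11,11,11,16]

Site scan:
  JekIV AAAATCC/3: at [14, 25, 64, 127] ⇒ [17, 28, 67, 130]
  QalX CCAGTGGG/5: at [1, 39, 50, 83, 95, 148] ⇒ [6, 44, 55, 88, 100, 153]
  DwuX TTGA/4: at [10, 59, 71, 91, 104, 112, 137, 144, 156, 163, 171, 175] ⇒ [14, 63, 75, 95, 108, 116, 141, 148, 160, 167, 175, 179]
  TgoII TGAGGTT/6: at [72, 120, 164] ⇒ [78, 126, 170]

All cut coordinates (distinct, sorted): [6, 14, 17, 28, 44, 55, 63, 67, 75, 78, 88, 95, 100, 108, 116, 126, 130, 141, 148, 153, 160, 167, 170, 175, 179]

Fragments:
  [0,6): 6 bp
  [6,14): 8 bp
  [14,17): 3 bp
  [17,28): 11 bp
  [28,44): 16 bp
  [44,55): 11 bp
  [55,63): 8 bp
  [63,67): 4 bp
  [67,75): 8 bp
  [75,78): 3 bp
  [78,88): 10 bp
  [88,95): 7 bp
  [95,100): 5 bp
  [100,108): 8 bp
  [108,116): 8 bp
  [116,126): 10 bp
  [126,130): 4 bp
  [130,141): 11 bp
  [141,148): 7 bp
  [148,153): 5 bp
  [153,160): 7 bp
  [160,167): 7 bp
  [167,170): 3 bp
  [170,175): 5 bp
  [175,179): 4 bp
  [179,187): 8 bp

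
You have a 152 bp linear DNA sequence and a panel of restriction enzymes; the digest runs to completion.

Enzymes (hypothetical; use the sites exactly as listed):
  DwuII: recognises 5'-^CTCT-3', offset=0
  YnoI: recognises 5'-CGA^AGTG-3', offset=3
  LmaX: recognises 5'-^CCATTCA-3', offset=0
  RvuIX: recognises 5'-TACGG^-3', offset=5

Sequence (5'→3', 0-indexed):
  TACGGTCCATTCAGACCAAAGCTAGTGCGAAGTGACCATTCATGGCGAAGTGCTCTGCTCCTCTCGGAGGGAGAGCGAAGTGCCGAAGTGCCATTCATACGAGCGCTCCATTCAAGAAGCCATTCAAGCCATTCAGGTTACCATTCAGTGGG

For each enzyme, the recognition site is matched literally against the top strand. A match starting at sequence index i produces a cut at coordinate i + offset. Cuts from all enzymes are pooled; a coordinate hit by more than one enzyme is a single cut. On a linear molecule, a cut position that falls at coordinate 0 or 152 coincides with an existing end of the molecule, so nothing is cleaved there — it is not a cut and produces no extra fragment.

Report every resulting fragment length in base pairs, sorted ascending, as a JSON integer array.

Site scan:
  DwuII CTCT/0: at [52, 60] ⇒ [52, 60]
  YnoI CGAAGTG/3: at [27, 45, 75, 83] ⇒ [30, 48, 78, 86]
  LmaX CCATTCA/0: at [6, 35, 90, 107, 119, 128, 140] ⇒ [6, 35, 90, 107, 119, 128, 140]
  RvuIX TACGG/5: at [0] ⇒ [5]

Pooled cuts: [5, 6, 30, 35, 48, 52, 60, 78, 86, 90, 107, 119, 128, 140]

Fragments:
  [0,5): 5 bp
  [5,6): 1 bp
  [6,30): 24 bp
  [30,35): 5 bp
  [35,48): 13 bp
  [48,52): 4 bp
  [52,60): 8 bp
  [60,78): 18 bp
  [78,86): 8 bp
  [86,90): 4 bp
  [90,107): 17 bp
  [107,119): 12 bp
  [119,128): 9 bp
  [128,140): 12 bp
  [140,152): 12 bp

[1,4,4,5,5,8,8,9,12,12,12,13,17,18,24]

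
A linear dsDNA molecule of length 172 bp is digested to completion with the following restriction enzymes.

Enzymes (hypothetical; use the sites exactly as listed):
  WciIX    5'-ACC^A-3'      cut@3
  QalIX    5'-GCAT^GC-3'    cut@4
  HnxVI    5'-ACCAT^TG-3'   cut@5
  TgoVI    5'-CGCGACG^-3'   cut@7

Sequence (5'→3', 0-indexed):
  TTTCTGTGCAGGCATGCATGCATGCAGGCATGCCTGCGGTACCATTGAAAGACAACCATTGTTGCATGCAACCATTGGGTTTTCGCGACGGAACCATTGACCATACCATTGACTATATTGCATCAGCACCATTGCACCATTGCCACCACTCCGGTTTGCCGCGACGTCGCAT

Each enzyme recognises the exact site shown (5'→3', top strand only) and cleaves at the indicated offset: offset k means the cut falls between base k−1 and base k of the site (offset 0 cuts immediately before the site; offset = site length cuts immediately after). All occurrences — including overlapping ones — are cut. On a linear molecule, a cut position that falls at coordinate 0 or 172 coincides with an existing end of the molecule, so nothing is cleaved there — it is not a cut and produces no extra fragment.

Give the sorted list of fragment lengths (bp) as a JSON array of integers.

[2,2,2,2,2,2,2,4,4,5,5,5,6,6,6,7,8,8,12,12,15,15,19,21]

Site scan:
  WciIX (ACCA, off=3): starts [40, 54, 70, 92, 99, 104, 127, 135, 144] → cuts [43, 57, 73, 95, 102, 107, 130, 138, 147]
  QalIX (GCATGC, off=4): starts [11, 15, 19, 27, 63] → cuts [15, 19, 23, 31, 67]
  HnxVI (ACCATTG, off=5): starts [40, 54, 70, 92, 104, 127, 135] → cuts [45, 59, 75, 97, 109, 132, 140]
  TgoVI (CGCGACG, off=7): starts [83, 159] → cuts [90, 166]

Pooled cuts: [15, 19, 23, 31, 43, 45, 57, 59, 67, 73, 75, 90, 95, 97, 102, 107, 109, 130, 132, 138, 140, 147, 166]

Fragments:
  [0,15): 15 bp
  [15,19): 4 bp
  [19,23): 4 bp
  [23,31): 8 bp
  [31,43): 12 bp
  [43,45): 2 bp
  [45,57): 12 bp
  [57,59): 2 bp
  [59,67): 8 bp
  [67,73): 6 bp
  [73,75): 2 bp
  [75,90): 15 bp
  [90,95): 5 bp
  [95,97): 2 bp
  [97,102): 5 bp
  [102,107): 5 bp
  [107,109): 2 bp
  [109,130): 21 bp
  [130,132): 2 bp
  [132,138): 6 bp
  [138,140): 2 bp
  [140,147): 7 bp
  [147,166): 19 bp
  [166,172): 6 bp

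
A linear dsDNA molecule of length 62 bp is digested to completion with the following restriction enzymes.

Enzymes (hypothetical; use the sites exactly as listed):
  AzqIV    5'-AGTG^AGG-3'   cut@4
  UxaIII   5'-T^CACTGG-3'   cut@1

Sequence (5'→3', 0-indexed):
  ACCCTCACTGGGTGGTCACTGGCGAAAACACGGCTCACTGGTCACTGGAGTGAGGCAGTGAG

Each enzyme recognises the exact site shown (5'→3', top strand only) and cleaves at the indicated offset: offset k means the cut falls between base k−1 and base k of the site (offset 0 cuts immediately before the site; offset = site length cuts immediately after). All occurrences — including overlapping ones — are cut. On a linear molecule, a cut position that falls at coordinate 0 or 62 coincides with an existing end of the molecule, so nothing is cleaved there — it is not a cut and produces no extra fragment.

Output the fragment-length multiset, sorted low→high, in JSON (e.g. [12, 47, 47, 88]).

[5,7,10,10,11,19]

Site scan:
  AzqIV AGTGAGG/4: at [48] ⇒ [52]
  UxaIII TCACTGG/1: at [4, 15, 34, 41] ⇒ [5, 16, 35, 42]

All cut coordinates (distinct, sorted): [5, 16, 35, 42, 52]

Fragments:
  [0,5): 5 bp
  [5,16): 11 bp
  [16,35): 19 bp
  [35,42): 7 bp
  [42,52): 10 bp
  [52,62): 10 bp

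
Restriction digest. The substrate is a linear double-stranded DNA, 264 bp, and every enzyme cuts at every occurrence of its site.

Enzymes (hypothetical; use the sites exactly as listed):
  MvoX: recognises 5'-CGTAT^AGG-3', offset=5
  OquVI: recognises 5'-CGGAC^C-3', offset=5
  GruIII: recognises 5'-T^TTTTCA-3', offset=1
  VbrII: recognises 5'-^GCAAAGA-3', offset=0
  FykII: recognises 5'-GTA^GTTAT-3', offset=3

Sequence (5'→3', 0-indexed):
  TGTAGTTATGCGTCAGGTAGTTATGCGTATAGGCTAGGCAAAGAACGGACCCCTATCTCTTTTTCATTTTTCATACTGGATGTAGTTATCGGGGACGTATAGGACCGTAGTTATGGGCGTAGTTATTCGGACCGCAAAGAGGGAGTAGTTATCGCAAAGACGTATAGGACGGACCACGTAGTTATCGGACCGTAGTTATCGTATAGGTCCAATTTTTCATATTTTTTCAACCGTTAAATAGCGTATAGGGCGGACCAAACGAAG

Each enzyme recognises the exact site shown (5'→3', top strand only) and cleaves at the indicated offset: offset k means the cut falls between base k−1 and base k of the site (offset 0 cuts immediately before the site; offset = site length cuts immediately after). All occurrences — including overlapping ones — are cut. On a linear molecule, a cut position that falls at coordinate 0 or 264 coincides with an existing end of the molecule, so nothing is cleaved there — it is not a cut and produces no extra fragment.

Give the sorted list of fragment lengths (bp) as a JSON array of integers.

[1,4,4,6,6,7,7,9,9,9,9,9,10,10,10,10,11,11,12,12,13,14,15,16,17,23]

Per-enzyme occurrences:
  MvoX CGTATAGG/5: at [25, 95, 160, 199, 241] ⇒ [30, 100, 165, 204, 246]
  OquVI CGGACC/5: at [45, 127, 169, 185, 250] ⇒ [50, 132, 174, 190, 255]
  GruIII TTTTTCA/1: at [59, 66, 212, 222] ⇒ [60, 67, 213, 223]
  VbrII GCAAAGA/0: at [37, 133, 153] ⇒ [37, 133, 153]
  FykII GTAGTTAT/3: at [1, 16, 81, 106, 118, 144, 177, 191] ⇒ [4, 19, 84, 109, 121, 147, 180, 194]

Pooled cuts: [4, 19, 30, 37, 50, 60, 67, 84, 100, 109, 121, 132, 133, 147, 153, 165, 174, 180, 190, 194, 204, 213, 223, 246, 255]

Fragment lengths:
  [0,4): 4 bp
  [4,19): 15 bp
  [19,30): 11 bp
  [30,37): 7 bp
  [37,50): 13 bp
  [50,60): 10 bp
  [60,67): 7 bp
  [67,84): 17 bp
  [84,100): 16 bp
  [100,109): 9 bp
  [109,121): 12 bp
  [121,132): 11 bp
  [132,133): 1 bp
  [133,147): 14 bp
  [147,153): 6 bp
  [153,165): 12 bp
  [165,174): 9 bp
  [174,180): 6 bp
  [180,190): 10 bp
  [190,194): 4 bp
  [194,204): 10 bp
  [204,213): 9 bp
  [213,223): 10 bp
  [223,246): 23 bp
  [246,255): 9 bp
  [255,264): 9 bp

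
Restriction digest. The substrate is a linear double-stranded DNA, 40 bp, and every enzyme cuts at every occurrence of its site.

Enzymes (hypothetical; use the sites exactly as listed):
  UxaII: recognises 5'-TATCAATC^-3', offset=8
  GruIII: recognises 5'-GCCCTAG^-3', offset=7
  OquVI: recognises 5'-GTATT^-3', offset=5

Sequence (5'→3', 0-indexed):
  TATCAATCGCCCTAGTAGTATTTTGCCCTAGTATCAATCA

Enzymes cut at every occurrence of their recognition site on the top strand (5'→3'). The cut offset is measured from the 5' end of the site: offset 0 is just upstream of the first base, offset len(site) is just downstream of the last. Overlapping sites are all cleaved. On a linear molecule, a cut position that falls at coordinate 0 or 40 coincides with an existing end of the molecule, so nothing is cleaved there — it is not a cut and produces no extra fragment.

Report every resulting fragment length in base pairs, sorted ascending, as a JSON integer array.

[1,7,7,8,8,9]

Scan for sites:
  UxaII TATCAATC/8: at [0, 31] ⇒ [8, 39]
  GruIII GCCCTAG/7: at [8, 24] ⇒ [15, 31]
  OquVI GTATT/5: at [17] ⇒ [22]

All cut coordinates (distinct, sorted): [8, 15, 22, 31, 39]

Fragment lengths:
  [0,8): 8 bp
  [8,15): 7 bp
  [15,22): 7 bp
  [22,31): 9 bp
  [31,39): 8 bp
  [39,40): 1 bp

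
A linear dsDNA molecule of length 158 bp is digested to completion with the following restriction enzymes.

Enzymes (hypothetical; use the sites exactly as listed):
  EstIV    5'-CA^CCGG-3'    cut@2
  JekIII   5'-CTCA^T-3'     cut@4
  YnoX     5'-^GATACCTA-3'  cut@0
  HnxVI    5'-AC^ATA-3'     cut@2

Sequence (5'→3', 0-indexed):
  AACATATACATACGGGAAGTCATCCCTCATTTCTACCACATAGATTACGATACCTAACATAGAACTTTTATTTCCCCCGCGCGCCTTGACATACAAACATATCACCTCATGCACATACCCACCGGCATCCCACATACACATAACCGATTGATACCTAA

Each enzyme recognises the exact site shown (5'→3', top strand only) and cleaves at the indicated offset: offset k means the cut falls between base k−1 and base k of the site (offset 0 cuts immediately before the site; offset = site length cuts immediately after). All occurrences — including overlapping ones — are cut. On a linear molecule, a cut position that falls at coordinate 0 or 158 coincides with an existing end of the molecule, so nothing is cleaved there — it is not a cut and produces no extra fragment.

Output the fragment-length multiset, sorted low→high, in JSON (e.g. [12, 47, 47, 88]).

[3,5,6,6,7,8,9,9,10,10,10,11,12,20,32]

Site scan:
  EstIV (CACCGG, off=2): starts [119] → cuts [121]
  JekIII (CTCAT, off=4): starts [25, 105] → cuts [29, 109]
  YnoX (GATACCTA, off=0): starts [48, 149] → cuts [48, 149]
  HnxVI (ACATA, off=2): starts [1, 7, 37, 56, 88, 96, 112, 131, 137] → cuts [3, 9, 39, 58, 90, 98, 114, 133, 139]

Pooled cuts: [3, 9, 29, 39, 48, 58, 90, 98, 109, 114, 121, 133, 139, 149]

Fragment lengths:
  [0,3): 3 bp
  [3,9): 6 bp
  [9,29): 20 bp
  [29,39): 10 bp
  [39,48): 9 bp
  [48,58): 10 bp
  [58,90): 32 bp
  [90,98): 8 bp
  [98,109): 11 bp
  [109,114): 5 bp
  [114,121): 7 bp
  [121,133): 12 bp
  [133,139): 6 bp
  [139,149): 10 bp
  [149,158): 9 bp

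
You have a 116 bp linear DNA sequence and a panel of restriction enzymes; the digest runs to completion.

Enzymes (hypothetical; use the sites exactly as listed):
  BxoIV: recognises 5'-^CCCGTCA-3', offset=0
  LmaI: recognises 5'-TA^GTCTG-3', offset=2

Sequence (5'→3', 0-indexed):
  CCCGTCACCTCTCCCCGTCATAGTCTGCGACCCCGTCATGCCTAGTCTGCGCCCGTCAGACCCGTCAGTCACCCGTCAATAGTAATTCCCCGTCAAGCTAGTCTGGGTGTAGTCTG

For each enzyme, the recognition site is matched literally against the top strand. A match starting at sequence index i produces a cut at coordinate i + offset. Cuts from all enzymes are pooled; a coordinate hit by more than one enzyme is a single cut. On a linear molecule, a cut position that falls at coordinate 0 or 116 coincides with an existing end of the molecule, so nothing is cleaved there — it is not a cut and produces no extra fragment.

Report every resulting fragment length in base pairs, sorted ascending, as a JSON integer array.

[5,7,9,9,9,11,11,12,13,13,17]

Scan for sites:
  BxoIV CCCGTCA/0: at [0, 13, 31, 51, 60, 71, 88] ⇒ [13, 31, 51, 60, 71, 88] (position 0 is a terminus of the linear molecule — no cut)
  LmaI TAGTCTG/2: at [20, 42, 98, 109] ⇒ [22, 44, 100, 111]

All cut coordinates (distinct, sorted): [13, 22, 31, 44, 51, 60, 71, 88, 100, 111]

Fragment lengths:
  [0,13): 13 bp
  [13,22): 9 bp
  [22,31): 9 bp
  [31,44): 13 bp
  [44,51): 7 bp
  [51,60): 9 bp
  [60,71): 11 bp
  [71,88): 17 bp
  [88,100): 12 bp
  [100,111): 11 bp
  [111,116): 5 bp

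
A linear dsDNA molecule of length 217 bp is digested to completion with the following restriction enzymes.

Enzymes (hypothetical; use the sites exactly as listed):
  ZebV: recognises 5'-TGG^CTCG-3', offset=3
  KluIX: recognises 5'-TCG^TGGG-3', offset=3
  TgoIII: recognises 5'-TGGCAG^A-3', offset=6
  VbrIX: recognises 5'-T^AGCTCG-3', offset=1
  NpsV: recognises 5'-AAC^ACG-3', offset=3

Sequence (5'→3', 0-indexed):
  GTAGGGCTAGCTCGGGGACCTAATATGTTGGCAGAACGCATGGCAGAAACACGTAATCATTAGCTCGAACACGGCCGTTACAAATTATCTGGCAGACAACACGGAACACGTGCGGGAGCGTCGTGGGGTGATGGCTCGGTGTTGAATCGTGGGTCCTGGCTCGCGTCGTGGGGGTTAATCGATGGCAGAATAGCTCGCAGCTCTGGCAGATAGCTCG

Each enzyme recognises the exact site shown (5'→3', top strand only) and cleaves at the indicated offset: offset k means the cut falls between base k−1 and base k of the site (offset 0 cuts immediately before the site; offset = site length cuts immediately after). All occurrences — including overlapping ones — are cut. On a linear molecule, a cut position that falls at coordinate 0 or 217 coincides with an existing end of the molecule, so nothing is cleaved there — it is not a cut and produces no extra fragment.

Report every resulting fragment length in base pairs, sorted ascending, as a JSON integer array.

Scan for sites:
  ZebV (TGGCTCG, off=3): starts [131, 156] → cuts [134, 159]
  KluIX (TCGTGGG, off=3): starts [120, 146, 165] → cuts [123, 149, 168]
  TgoIII (TGGCAGA, off=6): starts [28, 40, 89, 182, 203] → cuts [34, 46, 95, 188, 209]
  VbrIX (TAGCTCG, off=1): starts [7, 60, 190, 210] → cuts [8, 61, 191, 211]
  NpsV (AACACG, off=3): starts [47, 67, 97, 104] → cuts [50, 70, 100, 107]

All cut coordinates (distinct, sorted): [8, 34, 46, 50, 61, 70, 95, 100, 107, 123, 134, 149, 159, 168, 188, 191, 209, 211]

Fragments:
  [0,8): 8 bp
  [8,34): 26 bp
  [34,46): 12 bp
  [46,50): 4 bp
  [50,61): 11 bp
  [61,70): 9 bp
  [70,95): 25 bp
  [95,100): 5 bp
  [100,107): 7 bp
  [107,123): 16 bp
  [123,134): 11 bp
  [134,149): 15 bp
  [149,159): 10 bp
  [159,168): 9 bp
  [168,188): 20 bp
  [188,191): 3 bp
  [191,209): 18 bp
  [209,211): 2 bp
  [211,217): 6 bp

[2,3,4,5,6,7,8,9,9,10,11,11,12,15,16,18,20,25,26]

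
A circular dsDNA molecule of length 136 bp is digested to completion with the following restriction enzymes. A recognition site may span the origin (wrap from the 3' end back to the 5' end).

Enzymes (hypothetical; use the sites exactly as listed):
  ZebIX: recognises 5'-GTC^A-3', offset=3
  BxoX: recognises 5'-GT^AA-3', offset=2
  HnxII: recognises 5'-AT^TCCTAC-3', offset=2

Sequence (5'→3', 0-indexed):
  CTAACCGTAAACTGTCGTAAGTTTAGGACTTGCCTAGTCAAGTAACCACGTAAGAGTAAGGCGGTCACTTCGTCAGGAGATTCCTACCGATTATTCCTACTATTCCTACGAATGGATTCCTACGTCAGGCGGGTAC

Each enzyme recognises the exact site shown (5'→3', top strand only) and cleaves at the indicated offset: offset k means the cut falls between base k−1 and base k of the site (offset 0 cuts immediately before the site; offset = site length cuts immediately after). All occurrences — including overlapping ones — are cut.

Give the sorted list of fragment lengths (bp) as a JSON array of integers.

Per-enzyme occurrences:
  ZebIX (GTCA, off=3): starts [36, 63, 71, 123] → cuts [39, 66, 74, 126]
  BxoX (GTAA, off=2): starts [6, 16, 41, 49, 55] → cuts [8, 18, 43, 51, 57]
  HnxII (ATTCCTAC, off=2): starts [79, 92, 101, 115] → cuts [81, 94, 103, 117]

Pooled cuts: [8, 18, 39, 43, 51, 57, 66, 74, 81, 94, 103, 117, 126]

Fragment lengths:
  8→18: 10 bp
  18→39: 21 bp
  39→43: 4 bp
  43→51: 8 bp
  51→57: 6 bp
  57→66: 9 bp
  66→74: 8 bp
  74→81: 7 bp
  81→94: 13 bp
  94→103: 9 bp
  103→117: 14 bp
  117→126: 9 bp
  126→8 (wrap): 136-126+8 = 18 bp

[4,6,7,8,8,9,9,9,10,13,14,18,21]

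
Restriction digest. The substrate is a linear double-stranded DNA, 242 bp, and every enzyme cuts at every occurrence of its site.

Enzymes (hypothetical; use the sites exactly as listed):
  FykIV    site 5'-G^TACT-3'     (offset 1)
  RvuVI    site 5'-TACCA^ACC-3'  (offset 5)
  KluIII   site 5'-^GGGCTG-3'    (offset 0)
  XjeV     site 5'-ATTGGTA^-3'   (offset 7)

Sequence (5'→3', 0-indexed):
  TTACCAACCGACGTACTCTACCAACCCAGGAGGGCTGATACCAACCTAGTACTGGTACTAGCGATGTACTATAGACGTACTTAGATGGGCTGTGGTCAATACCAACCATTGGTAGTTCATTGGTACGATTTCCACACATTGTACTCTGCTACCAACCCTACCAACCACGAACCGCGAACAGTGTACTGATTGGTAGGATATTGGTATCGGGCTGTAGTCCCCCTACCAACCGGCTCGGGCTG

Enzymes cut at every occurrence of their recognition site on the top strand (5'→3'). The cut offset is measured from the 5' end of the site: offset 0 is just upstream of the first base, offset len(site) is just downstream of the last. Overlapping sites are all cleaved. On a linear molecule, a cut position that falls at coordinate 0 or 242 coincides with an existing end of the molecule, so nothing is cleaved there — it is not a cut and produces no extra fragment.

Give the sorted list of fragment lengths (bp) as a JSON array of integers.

Per-enzyme occurrences:
  FykIV GTACT/1: at [12, 48, 54, 65, 76, 140, 182] ⇒ [13, 49, 55, 66, 77, 141, 183]
  RvuVI TACCAACC/5: at [1, 18, 38, 99, 149, 158, 223] ⇒ [6, 23, 43, 104, 154, 163, 228]
  KluIII GGGCTG/0: at [31, 86, 208, 236] ⇒ [31, 86, 208, 236]
  XjeV ATTGGTA/7: at [107, 118, 188, 199] ⇒ [114, 125, 195, 206]

Pooled cuts: [6, 13, 23, 31, 43, 49, 55, 66, 77, 86, 104, 114, 125, 141, 154, 163, 183, 195, 206, 208, 228, 236]

Fragments:
  [0,6): 6 bp
  [6,13): 7 bp
  [13,23): 10 bp
  [23,31): 8 bp
  [31,43): 12 bp
  [43,49): 6 bp
  [49,55): 6 bp
  [55,66): 11 bp
  [66,77): 11 bp
  [77,86): 9 bp
  [86,104): 18 bp
  [104,114): 10 bp
  [114,125): 11 bp
  [125,141): 16 bp
  [141,154): 13 bp
  [154,163): 9 bp
  [163,183): 20 bp
  [183,195): 12 bp
  [195,206): 11 bp
  [206,208): 2 bp
  [208,228): 20 bp
  [228,236): 8 bp
  [236,242): 6 bp

[2,6,6,6,6,7,8,8,9,9,10,10,11,11,11,11,12,12,13,16,18,20,20]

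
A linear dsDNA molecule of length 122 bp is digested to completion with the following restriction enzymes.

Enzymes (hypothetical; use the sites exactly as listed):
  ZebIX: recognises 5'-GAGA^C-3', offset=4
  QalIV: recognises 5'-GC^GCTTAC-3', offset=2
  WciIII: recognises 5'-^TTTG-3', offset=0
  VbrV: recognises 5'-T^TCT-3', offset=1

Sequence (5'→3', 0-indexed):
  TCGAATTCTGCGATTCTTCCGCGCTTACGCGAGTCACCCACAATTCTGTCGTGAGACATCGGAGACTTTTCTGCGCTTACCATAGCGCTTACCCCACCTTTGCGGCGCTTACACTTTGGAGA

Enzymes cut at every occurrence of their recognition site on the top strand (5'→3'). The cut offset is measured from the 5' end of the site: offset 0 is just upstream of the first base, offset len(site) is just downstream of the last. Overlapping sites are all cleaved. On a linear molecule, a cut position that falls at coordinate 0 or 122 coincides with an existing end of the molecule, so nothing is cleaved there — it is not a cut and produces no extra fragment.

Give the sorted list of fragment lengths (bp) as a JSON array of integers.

Site scan:
  ZebIX GAGAC/4: at [52, 61] ⇒ [56, 65]
  QalIV GCGCTTAC/2: at [20, 72, 84, 104] ⇒ [22, 74, 86, 106]
  WciIII TTTG/0: at [98, 114] ⇒ [98, 114]
  VbrV TTCT/1: at [5, 13, 43, 68] ⇒ [6, 14, 44, 69]

All cut coordinates (distinct, sorted): [6, 14, 22, 44, 56, 65, 69, 74, 86, 98, 106, 114]

Fragments:
  [0,6): 6 bp
  [6,14): 8 bp
  [14,22): 8 bp
  [22,44): 22 bp
  [44,56): 12 bp
  [56,65): 9 bp
  [65,69): 4 bp
  [69,74): 5 bp
  [74,86): 12 bp
  [86,98): 12 bp
  [98,106): 8 bp
  [106,114): 8 bp
  [114,122): 8 bp

[4,5,6,8,8,8,8,8,9,12,12,12,22]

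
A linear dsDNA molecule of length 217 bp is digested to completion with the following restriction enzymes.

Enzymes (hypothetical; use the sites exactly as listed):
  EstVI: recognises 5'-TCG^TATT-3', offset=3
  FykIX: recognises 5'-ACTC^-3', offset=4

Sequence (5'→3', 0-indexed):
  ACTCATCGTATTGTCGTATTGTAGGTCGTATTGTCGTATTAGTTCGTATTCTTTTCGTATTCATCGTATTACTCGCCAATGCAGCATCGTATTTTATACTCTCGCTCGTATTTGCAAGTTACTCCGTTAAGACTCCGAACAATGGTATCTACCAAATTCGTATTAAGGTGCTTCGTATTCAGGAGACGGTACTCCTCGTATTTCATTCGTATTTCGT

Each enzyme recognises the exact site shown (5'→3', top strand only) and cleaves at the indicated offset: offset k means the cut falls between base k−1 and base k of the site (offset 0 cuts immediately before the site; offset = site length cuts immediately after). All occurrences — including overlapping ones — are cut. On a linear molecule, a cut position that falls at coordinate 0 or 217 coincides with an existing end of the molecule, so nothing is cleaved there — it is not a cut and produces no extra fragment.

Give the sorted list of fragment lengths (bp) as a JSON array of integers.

[4,4,4,7,8,8,8,8,9,10,11,11,11,12,12,15,15,16,19,25]

Per-enzyme occurrences:
  EstVI (TCGTATT, off=3): starts [5, 13, 25, 33, 43, 54, 63, 86, 105, 157, 172, 195, 206] → cuts [8, 16, 28, 36, 46, 57, 66, 89, 108, 160, 175, 198, 209]
  FykIX (ACTC, off=4): starts [0, 70, 97, 120, 131, 190] → cuts [4, 74, 101, 124, 135, 194]

All cut coordinates (distinct, sorted): [4, 8, 16, 28, 36, 46, 57, 66, 74, 89, 101, 108, 124, 135, 160, 175, 194, 198, 209]

Fragment lengths:
  [0,4): 4 bp
  [4,8): 4 bp
  [8,16): 8 bp
  [16,28): 12 bp
  [28,36): 8 bp
  [36,46): 10 bp
  [46,57): 11 bp
  [57,66): 9 bp
  [66,74): 8 bp
  [74,89): 15 bp
  [89,101): 12 bp
  [101,108): 7 bp
  [108,124): 16 bp
  [124,135): 11 bp
  [135,160): 25 bp
  [160,175): 15 bp
  [175,194): 19 bp
  [194,198): 4 bp
  [198,209): 11 bp
  [209,217): 8 bp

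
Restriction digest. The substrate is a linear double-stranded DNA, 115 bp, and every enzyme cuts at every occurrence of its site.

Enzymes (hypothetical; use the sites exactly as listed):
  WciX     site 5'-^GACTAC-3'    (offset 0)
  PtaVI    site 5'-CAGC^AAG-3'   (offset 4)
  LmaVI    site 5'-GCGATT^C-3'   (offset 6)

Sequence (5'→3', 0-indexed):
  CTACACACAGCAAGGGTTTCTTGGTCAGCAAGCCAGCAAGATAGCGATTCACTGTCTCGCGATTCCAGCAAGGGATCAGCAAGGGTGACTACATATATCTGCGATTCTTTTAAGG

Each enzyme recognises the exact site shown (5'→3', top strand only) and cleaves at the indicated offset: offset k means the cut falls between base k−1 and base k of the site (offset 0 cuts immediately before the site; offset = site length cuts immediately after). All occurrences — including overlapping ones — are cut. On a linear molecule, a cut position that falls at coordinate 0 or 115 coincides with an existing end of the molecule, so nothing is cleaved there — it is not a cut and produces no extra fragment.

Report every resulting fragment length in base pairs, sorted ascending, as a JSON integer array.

[5,6,8,9,11,11,12,15,18,20]

Site scan:
  WciX (GACTAC, off=0): starts [86] → cuts [86]
  PtaVI (CAGCAAG, off=4): starts [7, 25, 33, 65, 76] → cuts [11, 29, 37, 69, 80]
  LmaVI (GCGATTC, off=6): starts [43, 58, 100] → cuts [49, 64, 106]

Pooled cuts: [11, 29, 37, 49, 64, 69, 80, 86, 106]

Fragments:
  [0,11): 11 bp
  [11,29): 18 bp
  [29,37): 8 bp
  [37,49): 12 bp
  [49,64): 15 bp
  [64,69): 5 bp
  [69,80): 11 bp
  [80,86): 6 bp
  [86,106): 20 bp
  [106,115): 9 bp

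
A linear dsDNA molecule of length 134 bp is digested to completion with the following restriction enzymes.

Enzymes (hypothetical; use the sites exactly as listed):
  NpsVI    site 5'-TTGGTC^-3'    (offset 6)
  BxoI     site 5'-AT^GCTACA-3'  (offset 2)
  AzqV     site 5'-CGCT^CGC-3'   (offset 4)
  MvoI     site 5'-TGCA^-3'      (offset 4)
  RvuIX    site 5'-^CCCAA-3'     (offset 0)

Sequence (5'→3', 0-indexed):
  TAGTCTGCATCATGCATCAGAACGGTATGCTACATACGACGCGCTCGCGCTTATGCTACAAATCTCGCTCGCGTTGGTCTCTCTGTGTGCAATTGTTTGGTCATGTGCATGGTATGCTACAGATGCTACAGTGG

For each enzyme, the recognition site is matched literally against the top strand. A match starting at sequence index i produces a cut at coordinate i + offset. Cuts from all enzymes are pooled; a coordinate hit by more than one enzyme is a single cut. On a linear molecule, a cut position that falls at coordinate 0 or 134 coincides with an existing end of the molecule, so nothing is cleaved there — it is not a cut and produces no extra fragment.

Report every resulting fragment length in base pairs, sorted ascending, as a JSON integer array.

[6,7,7,9,9,9,10,10,11,12,12,15,17]

Per-enzyme occurrences:
  NpsVI TTGGTC/6: at [73, 96] ⇒ [79, 102]
  BxoI ATGCTACA/2: at [26, 52, 113, 122] ⇒ [28, 54, 115, 124]
  AzqV CGCTCGC/4: at [41, 65] ⇒ [45, 69]
  MvoI TGCA/4: at [5, 12, 87, 105] ⇒ [9, 16, 91, 109]
  RvuIX (CCCAA, off=0): no sites

All cut coordinates (distinct, sorted): [9, 16, 28, 45, 54, 69, 79, 91, 102, 109, 115, 124]

Fragments:
  [0,9): 9 bp
  [9,16): 7 bp
  [16,28): 12 bp
  [28,45): 17 bp
  [45,54): 9 bp
  [54,69): 15 bp
  [69,79): 10 bp
  [79,91): 12 bp
  [91,102): 11 bp
  [102,109): 7 bp
  [109,115): 6 bp
  [115,124): 9 bp
  [124,134): 10 bp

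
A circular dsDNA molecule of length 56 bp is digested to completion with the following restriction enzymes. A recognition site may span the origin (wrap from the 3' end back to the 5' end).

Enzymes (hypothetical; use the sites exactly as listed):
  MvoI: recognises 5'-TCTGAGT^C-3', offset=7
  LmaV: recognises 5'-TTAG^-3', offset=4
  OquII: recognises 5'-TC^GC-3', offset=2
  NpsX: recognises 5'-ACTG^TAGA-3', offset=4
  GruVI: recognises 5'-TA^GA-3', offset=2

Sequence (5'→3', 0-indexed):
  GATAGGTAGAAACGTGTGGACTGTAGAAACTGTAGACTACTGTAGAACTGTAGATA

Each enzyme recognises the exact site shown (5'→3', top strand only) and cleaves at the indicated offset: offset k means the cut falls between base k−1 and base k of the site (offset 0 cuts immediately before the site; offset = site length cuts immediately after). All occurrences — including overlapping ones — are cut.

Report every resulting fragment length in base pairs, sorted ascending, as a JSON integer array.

[2,2,2,2,4,6,7,8,8,15]

Scan for sites:
  MvoI (TCTGAGTC, off=7): no sites
  LmaV (TTAG, off=4): no sites
  OquII (TCGC, off=2): no sites
  NpsX ACTGTAGA/4: at [19, 28, 38, 46] ⇒ [23, 32, 42, 50]
  GruVI TAGA/2: at [6, 23, 32, 42, 50, 54] ⇒ [0, 8, 25, 34, 44, 52]

Pooled cuts: [0, 8, 23, 25, 32, 34, 42, 44, 50, 52]

Fragment lengths:
  0→8: 8 bp
  8→23: 15 bp
  23→25: 2 bp
  25→32: 7 bp
  32→34: 2 bp
  34→42: 8 bp
  42→44: 2 bp
  44→50: 6 bp
  50→52: 2 bp
  52→0 (wrap): 56-52+0 = 4 bp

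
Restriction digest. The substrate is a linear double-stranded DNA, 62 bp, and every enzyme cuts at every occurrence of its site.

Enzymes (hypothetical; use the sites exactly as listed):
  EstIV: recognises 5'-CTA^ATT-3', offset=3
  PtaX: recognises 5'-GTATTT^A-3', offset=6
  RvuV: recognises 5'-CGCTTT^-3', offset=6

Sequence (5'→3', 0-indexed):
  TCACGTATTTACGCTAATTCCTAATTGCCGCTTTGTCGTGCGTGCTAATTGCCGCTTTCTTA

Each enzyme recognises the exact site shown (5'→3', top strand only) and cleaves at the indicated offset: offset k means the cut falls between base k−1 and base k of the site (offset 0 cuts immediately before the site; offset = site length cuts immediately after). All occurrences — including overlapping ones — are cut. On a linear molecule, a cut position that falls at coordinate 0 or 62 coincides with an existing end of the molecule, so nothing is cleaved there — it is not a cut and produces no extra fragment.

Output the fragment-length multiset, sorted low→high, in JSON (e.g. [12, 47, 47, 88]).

[4,6,7,10,11,11,13]

Scan for sites:
  EstIV (CTAATT, off=3): starts [13, 20, 44] → cuts [16, 23, 47]
  PtaX (GTATTTA, off=6): starts [4] → cuts [10]
  RvuV (CGCTTT, off=6): starts [28, 52] → cuts [34, 58]

Pooled cuts: [10, 16, 23, 34, 47, 58]

Fragments:
  [0,10): 10 bp
  [10,16): 6 bp
  [16,23): 7 bp
  [23,34): 11 bp
  [34,47): 13 bp
  [47,58): 11 bp
  [58,62): 4 bp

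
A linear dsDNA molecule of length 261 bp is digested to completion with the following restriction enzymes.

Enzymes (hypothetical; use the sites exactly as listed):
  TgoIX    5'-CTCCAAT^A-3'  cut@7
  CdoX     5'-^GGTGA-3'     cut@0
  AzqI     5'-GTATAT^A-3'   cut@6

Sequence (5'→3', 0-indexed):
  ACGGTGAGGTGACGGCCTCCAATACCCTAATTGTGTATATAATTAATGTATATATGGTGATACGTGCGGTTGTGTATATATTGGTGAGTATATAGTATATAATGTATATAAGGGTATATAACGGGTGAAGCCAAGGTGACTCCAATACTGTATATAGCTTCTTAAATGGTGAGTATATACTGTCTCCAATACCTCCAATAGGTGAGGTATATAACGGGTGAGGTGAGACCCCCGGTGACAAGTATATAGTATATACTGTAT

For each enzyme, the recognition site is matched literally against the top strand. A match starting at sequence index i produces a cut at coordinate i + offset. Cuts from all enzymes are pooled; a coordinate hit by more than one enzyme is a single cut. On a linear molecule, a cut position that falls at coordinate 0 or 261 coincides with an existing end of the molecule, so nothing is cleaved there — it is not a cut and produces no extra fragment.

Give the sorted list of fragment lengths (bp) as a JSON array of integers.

Scan for sites:
  TgoIX (CTCCAATA, off=7): starts [16, 139, 183, 192] → cuts [23, 146, 190, 199]
  CdoX (GGTGA, off=0): starts [2, 7, 55, 82, 123, 134, 167, 200, 216, 221, 233] → cuts [2, 7, 55, 82, 123, 134, 167, 200, 216, 221, 233]
  AzqI (GTATATA, off=6): starts [34, 47, 73, 87, 94, 103, 113, 149, 172, 206, 241, 248] → cuts [40, 53, 79, 93, 100, 109, 119, 155, 178, 212, 247, 254]

All cut coordinates (distinct, sorted): [2, 7, 23, 40, 53, 55, 79, 82, 93, 100, 109, 119, 123, 134, 146, 155, 167, 178, 190, 199, 200, 212, 216, 221, 233, 247, 254]

Fragments:
  [0,2): 2 bp
  [2,7): 5 bp
  [7,23): 16 bp
  [23,40): 17 bp
  [40,53): 13 bp
  [53,55): 2 bp
  [55,79): 24 bp
  [79,82): 3 bp
  [82,93): 11 bp
  [93,100): 7 bp
  [100,109): 9 bp
  [109,119): 10 bp
  [119,123): 4 bp
  [123,134): 11 bp
  [134,146): 12 bp
  [146,155): 9 bp
  [155,167): 12 bp
  [167,178): 11 bp
  [178,190): 12 bp
  [190,199): 9 bp
  [199,200): 1 bp
  [200,212): 12 bp
  [212,216): 4 bp
  [216,221): 5 bp
  [221,233): 12 bp
  [233,247): 14 bp
  [247,254): 7 bp
  [254,261): 7 bp

[1,2,2,3,4,4,5,5,7,7,7,9,9,9,10,11,11,11,12,12,12,12,12,13,14,16,17,24]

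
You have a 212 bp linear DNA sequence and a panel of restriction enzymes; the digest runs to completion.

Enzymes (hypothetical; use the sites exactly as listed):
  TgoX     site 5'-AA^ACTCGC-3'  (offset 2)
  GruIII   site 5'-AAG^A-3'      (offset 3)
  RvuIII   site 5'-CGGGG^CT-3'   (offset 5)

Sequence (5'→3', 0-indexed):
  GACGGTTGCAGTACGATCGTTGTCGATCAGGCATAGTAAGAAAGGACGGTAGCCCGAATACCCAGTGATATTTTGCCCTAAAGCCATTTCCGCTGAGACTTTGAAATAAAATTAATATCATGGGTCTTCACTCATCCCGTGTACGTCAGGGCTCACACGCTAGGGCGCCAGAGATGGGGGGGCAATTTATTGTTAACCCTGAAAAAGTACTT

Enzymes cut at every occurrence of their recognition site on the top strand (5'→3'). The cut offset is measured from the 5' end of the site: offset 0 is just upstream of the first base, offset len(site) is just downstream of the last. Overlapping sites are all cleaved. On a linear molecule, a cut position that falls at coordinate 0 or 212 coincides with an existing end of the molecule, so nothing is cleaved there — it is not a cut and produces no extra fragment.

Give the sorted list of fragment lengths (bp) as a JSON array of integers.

Site scan:
  TgoX (AAACTCGC, off=2): no sites
  GruIII (AAGA, off=3): starts [37] → cuts [40]
  RvuIII (CGGGGCT, off=5): no sites

All cut coordinates (distinct, sorted): [40]

Fragment lengths:
  [0,40): 40 bp
  [40,212): 172 bp

[40,172]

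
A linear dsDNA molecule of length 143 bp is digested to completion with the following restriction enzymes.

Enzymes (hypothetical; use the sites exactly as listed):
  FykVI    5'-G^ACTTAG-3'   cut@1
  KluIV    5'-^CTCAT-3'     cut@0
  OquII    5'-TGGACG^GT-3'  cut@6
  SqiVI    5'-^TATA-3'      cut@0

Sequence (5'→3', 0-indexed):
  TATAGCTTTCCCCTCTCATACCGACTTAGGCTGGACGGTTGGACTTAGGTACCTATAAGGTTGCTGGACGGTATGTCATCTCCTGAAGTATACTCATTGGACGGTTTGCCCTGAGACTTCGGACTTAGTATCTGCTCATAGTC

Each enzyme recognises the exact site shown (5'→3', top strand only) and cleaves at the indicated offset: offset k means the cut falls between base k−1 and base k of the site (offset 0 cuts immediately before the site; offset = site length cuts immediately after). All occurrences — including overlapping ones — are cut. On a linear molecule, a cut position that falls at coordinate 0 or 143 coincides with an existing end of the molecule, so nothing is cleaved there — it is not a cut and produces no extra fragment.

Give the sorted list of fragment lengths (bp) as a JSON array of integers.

[4,5,9,9,11,11,12,14,14,17,18,19]

Site scan:
  FykVI (GACTTAG, off=1): starts [22, 41, 121] → cuts [23, 42, 122]
  KluIV (CTCAT, off=0): starts [14, 92, 134] → cuts [14, 92, 134]
  OquII (TGGACGGT, off=6): starts [31, 64, 97] → cuts [37, 70, 103]
  SqiVI (TATA, off=0): starts [0, 53, 88] → cuts [53, 88] (position 0 is a terminus of the linear molecule — no cut)

Pooled cuts: [14, 23, 37, 42, 53, 70, 88, 92, 103, 122, 134]

Fragment lengths:
  [0,14): 14 bp
  [14,23): 9 bp
  [23,37): 14 bp
  [37,42): 5 bp
  [42,53): 11 bp
  [53,70): 17 bp
  [70,88): 18 bp
  [88,92): 4 bp
  [92,103): 11 bp
  [103,122): 19 bp
  [122,134): 12 bp
  [134,143): 9 bp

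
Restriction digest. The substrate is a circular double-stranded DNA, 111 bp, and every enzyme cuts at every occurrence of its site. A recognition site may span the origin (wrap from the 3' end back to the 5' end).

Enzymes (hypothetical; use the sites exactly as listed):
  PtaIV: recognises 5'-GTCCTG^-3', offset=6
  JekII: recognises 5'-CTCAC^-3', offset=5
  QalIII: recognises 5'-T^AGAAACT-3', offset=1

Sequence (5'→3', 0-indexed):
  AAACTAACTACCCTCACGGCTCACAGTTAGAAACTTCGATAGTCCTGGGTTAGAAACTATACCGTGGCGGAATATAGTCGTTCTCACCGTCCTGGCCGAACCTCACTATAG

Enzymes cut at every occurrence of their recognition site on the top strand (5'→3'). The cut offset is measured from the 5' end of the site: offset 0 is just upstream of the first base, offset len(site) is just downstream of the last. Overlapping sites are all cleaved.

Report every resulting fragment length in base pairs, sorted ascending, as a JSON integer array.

Scan for sites:
  PtaIV GTCCTG/6: at [41, 88] ⇒ [47, 94]
  JekII CTCAC/5: at [12, 19, 82, 101] ⇒ [17, 24, 87, 106]
  QalIII TAGAAACT/1: at [27, 50, 108] ⇒ [28, 51, 109]

All cut coordinates (distinct, sorted): [17, 24, 28, 47, 51, 87, 94, 106, 109]

Fragments:
  17→24: 7 bp
  24→28: 4 bp
  28→47: 19 bp
  47→51: 4 bp
  51→87: 36 bp
  87→94: 7 bp
  94→106: 12 bp
  106→109: 3 bp
  109→17 (wrap): 111-109+17 = 19 bp

[3,4,4,7,7,12,19,19,36]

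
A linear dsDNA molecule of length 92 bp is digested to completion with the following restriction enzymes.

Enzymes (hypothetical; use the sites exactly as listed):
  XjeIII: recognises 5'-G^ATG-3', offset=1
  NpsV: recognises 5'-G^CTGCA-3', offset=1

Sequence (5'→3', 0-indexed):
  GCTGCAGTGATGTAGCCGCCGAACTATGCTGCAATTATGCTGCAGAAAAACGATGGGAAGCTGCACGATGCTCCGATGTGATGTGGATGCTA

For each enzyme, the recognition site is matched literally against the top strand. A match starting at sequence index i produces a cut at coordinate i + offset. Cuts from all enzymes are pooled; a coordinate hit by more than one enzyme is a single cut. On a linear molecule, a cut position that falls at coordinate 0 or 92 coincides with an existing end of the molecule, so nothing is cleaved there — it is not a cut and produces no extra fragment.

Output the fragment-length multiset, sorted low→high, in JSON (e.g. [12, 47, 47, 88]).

[1,5,6,6,7,8,8,8,11,13,19]

Site scan:
  XjeIII GATG/1: at [8, 51, 66, 74, 79, 85] ⇒ [9, 52, 67, 75, 80, 86]
  NpsV GCTGCA/1: at [0, 27, 38, 59] ⇒ [1, 28, 39, 60]

All cut coordinates (distinct, sorted): [1, 9, 28, 39, 52, 60, 67, 75, 80, 86]

Fragment lengths:
  [0,1): 1 bp
  [1,9): 8 bp
  [9,28): 19 bp
  [28,39): 11 bp
  [39,52): 13 bp
  [52,60): 8 bp
  [60,67): 7 bp
  [67,75): 8 bp
  [75,80): 5 bp
  [80,86): 6 bp
  [86,92): 6 bp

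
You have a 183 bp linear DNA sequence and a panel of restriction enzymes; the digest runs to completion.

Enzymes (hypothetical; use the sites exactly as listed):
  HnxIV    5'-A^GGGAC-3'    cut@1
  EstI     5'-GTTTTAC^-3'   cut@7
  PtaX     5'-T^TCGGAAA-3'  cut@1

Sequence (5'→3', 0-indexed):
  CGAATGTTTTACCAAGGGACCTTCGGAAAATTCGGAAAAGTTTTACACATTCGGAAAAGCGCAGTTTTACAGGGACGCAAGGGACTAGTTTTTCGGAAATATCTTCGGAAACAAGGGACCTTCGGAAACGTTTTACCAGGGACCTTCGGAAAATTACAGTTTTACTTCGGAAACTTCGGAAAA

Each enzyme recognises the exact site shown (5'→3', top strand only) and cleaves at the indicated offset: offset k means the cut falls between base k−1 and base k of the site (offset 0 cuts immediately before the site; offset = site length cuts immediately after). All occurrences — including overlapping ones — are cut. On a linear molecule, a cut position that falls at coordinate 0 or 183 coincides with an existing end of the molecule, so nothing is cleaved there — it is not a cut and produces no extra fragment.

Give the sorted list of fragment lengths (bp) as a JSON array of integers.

[1,1,2,3,4,7,7,7,8,9,9,9,10,12,12,12,15,15,20,20]

Site scan:
  HnxIV AGGGAC/1: at [14, 70, 79, 113, 137] ⇒ [15, 71, 80, 114, 138]
  EstI GTTTTAC/7: at [5, 39, 63, 129, 158] ⇒ [12, 46, 70, 136, 165]
  PtaX TTCGGAAA/1: at [21, 30, 49, 91, 103, 120, 144, 165, 174] ⇒ [22, 31, 50, 92, 104, 121, 145, 166, 175]

Pooled cuts: [12, 15, 22, 31, 46, 50, 70, 71, 80, 92, 104, 114, 121, 136, 138, 145, 165, 166, 175]

Fragment lengths:
  [0,12): 12 bp
  [12,15): 3 bp
  [15,22): 7 bp
  [22,31): 9 bp
  [31,46): 15 bp
  [46,50): 4 bp
  [50,70): 20 bp
  [70,71): 1 bp
  [71,80): 9 bp
  [80,92): 12 bp
  [92,104): 12 bp
  [104,114): 10 bp
  [114,121): 7 bp
  [121,136): 15 bp
  [136,138): 2 bp
  [138,145): 7 bp
  [145,165): 20 bp
  [165,166): 1 bp
  [166,175): 9 bp
  [175,183): 8 bp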